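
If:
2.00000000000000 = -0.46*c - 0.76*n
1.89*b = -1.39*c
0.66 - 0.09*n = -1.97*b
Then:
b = -0.47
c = 0.64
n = -3.02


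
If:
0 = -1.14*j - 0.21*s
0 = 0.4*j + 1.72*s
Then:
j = 0.00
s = 0.00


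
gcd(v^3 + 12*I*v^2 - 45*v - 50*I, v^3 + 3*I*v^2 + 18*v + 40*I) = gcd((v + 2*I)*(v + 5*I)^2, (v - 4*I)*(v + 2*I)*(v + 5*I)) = v^2 + 7*I*v - 10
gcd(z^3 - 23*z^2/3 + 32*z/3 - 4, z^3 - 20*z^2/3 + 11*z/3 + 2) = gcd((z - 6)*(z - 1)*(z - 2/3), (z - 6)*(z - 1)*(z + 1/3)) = z^2 - 7*z + 6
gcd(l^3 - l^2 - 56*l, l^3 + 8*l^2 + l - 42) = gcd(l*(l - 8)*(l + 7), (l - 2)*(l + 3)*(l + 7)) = l + 7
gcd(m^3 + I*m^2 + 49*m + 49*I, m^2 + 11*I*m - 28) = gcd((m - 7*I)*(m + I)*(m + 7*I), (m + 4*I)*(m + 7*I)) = m + 7*I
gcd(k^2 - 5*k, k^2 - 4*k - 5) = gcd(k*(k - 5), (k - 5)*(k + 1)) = k - 5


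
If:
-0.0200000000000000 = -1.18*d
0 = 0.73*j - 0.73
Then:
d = 0.02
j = 1.00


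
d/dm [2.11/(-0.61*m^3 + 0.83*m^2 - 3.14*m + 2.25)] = (3.8613*m^2 - 3.5026*m + 6.6254)/(0.61*m^3 - 0.83*m^2 + 3.14*m - 2.25)^2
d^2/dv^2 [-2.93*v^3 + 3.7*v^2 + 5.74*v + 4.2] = 7.4 - 17.58*v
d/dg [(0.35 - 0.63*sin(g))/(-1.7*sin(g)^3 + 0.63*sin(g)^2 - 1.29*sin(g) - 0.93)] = (-2.142*sin(g)^3 + 2.1819*sin(g)^2 - 0.441*sin(g) + 1.0374)*cos(g)/(2.89*sin(g)^6 - 2.142*sin(g)^5 + 4.7829*sin(g)^4 + 1.5366*sin(g)^3 + 0.4923*sin(g)^2 + 2.3994*sin(g) + 0.8649)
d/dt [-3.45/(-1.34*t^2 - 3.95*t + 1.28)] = (-9.246*t - 13.6275)/(1.34*t^2 + 3.95*t - 1.28)^2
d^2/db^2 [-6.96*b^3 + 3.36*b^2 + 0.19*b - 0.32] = 6.72 - 41.76*b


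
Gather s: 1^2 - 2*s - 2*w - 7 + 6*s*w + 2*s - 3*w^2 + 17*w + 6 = 6*s*w - 3*w^2 + 15*w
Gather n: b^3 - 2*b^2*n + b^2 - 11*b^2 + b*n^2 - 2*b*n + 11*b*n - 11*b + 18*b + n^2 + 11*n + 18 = b^3 - 10*b^2 + 7*b + n^2*(b + 1) + n*(-2*b^2 + 9*b + 11) + 18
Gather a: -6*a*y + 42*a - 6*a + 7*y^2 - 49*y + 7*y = a*(36 - 6*y) + 7*y^2 - 42*y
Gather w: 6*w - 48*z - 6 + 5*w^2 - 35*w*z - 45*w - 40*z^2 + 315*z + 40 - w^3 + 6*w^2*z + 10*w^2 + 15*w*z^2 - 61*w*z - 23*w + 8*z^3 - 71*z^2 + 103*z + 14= -w^3 + w^2*(6*z + 15) + w*(15*z^2 - 96*z - 62) + 8*z^3 - 111*z^2 + 370*z + 48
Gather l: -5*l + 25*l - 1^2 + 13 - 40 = 20*l - 28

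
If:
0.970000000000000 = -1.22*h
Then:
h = -0.80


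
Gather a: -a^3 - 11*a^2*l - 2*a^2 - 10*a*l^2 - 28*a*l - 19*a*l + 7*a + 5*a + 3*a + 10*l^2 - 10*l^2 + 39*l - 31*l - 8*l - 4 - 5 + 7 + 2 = -a^3 + a^2*(-11*l - 2) + a*(-10*l^2 - 47*l + 15)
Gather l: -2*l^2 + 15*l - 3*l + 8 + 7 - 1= -2*l^2 + 12*l + 14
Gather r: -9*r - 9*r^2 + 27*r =-9*r^2 + 18*r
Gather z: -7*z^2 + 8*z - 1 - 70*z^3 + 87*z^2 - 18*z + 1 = -70*z^3 + 80*z^2 - 10*z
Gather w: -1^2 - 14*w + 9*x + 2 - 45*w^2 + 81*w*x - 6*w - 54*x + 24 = -45*w^2 + w*(81*x - 20) - 45*x + 25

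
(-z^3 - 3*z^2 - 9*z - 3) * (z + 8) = -z^4 - 11*z^3 - 33*z^2 - 75*z - 24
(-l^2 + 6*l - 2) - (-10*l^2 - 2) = 9*l^2 + 6*l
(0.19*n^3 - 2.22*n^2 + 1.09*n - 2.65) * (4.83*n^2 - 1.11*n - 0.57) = 0.9177*n^5 - 10.9335*n^4 + 7.6206*n^3 - 12.744*n^2 + 2.3202*n + 1.5105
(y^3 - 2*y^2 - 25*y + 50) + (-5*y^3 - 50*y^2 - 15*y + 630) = -4*y^3 - 52*y^2 - 40*y + 680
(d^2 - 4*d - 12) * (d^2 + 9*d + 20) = d^4 + 5*d^3 - 28*d^2 - 188*d - 240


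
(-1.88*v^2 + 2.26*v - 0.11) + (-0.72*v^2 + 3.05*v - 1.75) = -2.6*v^2 + 5.31*v - 1.86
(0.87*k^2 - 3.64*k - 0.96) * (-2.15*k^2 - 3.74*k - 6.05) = -1.8705*k^4 + 4.5722*k^3 + 10.4141*k^2 + 25.6124*k + 5.808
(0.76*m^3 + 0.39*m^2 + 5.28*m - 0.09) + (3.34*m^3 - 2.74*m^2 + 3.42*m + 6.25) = 4.1*m^3 - 2.35*m^2 + 8.7*m + 6.16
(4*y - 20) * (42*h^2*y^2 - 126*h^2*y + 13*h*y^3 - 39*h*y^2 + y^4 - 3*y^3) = 168*h^2*y^3 - 1344*h^2*y^2 + 2520*h^2*y + 52*h*y^4 - 416*h*y^3 + 780*h*y^2 + 4*y^5 - 32*y^4 + 60*y^3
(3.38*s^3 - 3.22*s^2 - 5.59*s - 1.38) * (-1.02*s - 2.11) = -3.4476*s^4 - 3.8474*s^3 + 12.496*s^2 + 13.2025*s + 2.9118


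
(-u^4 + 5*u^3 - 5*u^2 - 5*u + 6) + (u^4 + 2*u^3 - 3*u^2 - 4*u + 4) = 7*u^3 - 8*u^2 - 9*u + 10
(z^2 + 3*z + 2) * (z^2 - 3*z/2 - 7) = z^4 + 3*z^3/2 - 19*z^2/2 - 24*z - 14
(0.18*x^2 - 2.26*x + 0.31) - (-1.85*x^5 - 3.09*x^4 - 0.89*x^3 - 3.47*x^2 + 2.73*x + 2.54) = 1.85*x^5 + 3.09*x^4 + 0.89*x^3 + 3.65*x^2 - 4.99*x - 2.23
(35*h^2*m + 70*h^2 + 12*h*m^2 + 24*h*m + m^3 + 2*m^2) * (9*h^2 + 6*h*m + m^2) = 315*h^4*m + 630*h^4 + 318*h^3*m^2 + 636*h^3*m + 116*h^2*m^3 + 232*h^2*m^2 + 18*h*m^4 + 36*h*m^3 + m^5 + 2*m^4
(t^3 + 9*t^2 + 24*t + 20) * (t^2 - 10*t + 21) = t^5 - t^4 - 45*t^3 - 31*t^2 + 304*t + 420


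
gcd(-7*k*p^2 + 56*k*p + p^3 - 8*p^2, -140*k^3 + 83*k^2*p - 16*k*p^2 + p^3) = -7*k + p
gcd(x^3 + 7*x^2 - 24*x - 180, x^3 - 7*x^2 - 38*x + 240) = x^2 + x - 30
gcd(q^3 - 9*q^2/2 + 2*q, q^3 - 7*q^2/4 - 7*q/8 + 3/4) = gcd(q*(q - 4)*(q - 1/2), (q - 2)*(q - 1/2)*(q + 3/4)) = q - 1/2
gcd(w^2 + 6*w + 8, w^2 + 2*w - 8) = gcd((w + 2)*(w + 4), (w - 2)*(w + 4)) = w + 4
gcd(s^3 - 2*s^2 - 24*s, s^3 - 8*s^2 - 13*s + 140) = s + 4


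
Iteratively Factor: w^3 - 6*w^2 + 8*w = (w)*(w^2 - 6*w + 8) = w*(w - 4)*(w - 2)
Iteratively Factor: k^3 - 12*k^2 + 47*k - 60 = (k - 4)*(k^2 - 8*k + 15) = (k - 5)*(k - 4)*(k - 3)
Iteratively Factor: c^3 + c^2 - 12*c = (c - 3)*(c^2 + 4*c) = (c - 3)*(c + 4)*(c)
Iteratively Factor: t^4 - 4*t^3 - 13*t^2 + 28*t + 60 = (t - 5)*(t^3 + t^2 - 8*t - 12) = (t - 5)*(t + 2)*(t^2 - t - 6) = (t - 5)*(t + 2)^2*(t - 3)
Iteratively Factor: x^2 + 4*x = (x + 4)*(x)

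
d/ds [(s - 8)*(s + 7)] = 2*s - 1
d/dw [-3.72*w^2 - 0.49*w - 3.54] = -7.44*w - 0.49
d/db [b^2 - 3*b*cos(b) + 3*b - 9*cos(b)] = 3*b*sin(b) + 2*b + 9*sin(b) - 3*cos(b) + 3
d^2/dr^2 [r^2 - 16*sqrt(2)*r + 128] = 2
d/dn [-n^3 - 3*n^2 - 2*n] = -3*n^2 - 6*n - 2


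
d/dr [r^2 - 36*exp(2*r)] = 2*r - 72*exp(2*r)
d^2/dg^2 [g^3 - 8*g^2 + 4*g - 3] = 6*g - 16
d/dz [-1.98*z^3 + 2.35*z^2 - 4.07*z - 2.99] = -5.94*z^2 + 4.7*z - 4.07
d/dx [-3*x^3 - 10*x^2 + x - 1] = -9*x^2 - 20*x + 1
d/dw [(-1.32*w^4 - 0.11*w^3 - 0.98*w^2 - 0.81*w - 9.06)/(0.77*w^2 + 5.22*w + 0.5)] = (-2.0328*w^5 - 20.7559*w^4 - 3.7884*w^3 - 4.6569*w^2 + 12.9724*w + 46.8882)/(0.5929*w^4 + 8.0388*w^3 + 28.0184*w^2 + 5.22*w + 0.25)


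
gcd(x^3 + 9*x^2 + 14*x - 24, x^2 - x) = x - 1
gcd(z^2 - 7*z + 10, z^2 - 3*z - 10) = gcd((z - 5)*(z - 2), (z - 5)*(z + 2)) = z - 5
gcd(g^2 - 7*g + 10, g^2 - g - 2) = g - 2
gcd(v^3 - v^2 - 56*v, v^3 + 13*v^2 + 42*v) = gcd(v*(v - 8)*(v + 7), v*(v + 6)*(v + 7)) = v^2 + 7*v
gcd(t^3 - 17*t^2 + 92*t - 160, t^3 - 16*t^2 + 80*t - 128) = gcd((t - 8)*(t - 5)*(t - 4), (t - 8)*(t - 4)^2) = t^2 - 12*t + 32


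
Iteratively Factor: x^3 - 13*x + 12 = (x - 3)*(x^2 + 3*x - 4) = (x - 3)*(x - 1)*(x + 4)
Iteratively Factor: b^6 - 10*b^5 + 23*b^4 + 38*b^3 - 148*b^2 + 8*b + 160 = (b + 1)*(b^5 - 11*b^4 + 34*b^3 + 4*b^2 - 152*b + 160) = (b - 5)*(b + 1)*(b^4 - 6*b^3 + 4*b^2 + 24*b - 32) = (b - 5)*(b - 2)*(b + 1)*(b^3 - 4*b^2 - 4*b + 16) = (b - 5)*(b - 2)^2*(b + 1)*(b^2 - 2*b - 8) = (b - 5)*(b - 2)^2*(b + 1)*(b + 2)*(b - 4)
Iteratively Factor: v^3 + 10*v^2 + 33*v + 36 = (v + 3)*(v^2 + 7*v + 12) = (v + 3)*(v + 4)*(v + 3)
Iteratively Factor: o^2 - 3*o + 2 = (o - 2)*(o - 1)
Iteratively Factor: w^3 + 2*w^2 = (w + 2)*(w^2) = w*(w + 2)*(w)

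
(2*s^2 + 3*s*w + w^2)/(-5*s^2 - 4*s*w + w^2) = (-2*s - w)/(5*s - w)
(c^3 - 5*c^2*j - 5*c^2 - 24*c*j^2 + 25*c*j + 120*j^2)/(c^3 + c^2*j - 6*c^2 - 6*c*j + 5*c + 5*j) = (c^2 - 5*c*j - 24*j^2)/(c^2 + c*j - c - j)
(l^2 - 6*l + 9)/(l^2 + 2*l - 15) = (l - 3)/(l + 5)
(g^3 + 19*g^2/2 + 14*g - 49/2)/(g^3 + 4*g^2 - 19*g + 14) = (g + 7/2)/(g - 2)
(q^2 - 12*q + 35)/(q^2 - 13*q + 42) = (q - 5)/(q - 6)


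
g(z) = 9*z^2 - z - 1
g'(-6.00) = -109.00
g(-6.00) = 329.00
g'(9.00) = 161.00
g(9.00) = 719.00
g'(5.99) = 106.82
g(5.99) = 315.93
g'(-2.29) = -42.22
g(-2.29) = 48.49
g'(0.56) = 9.08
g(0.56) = 1.26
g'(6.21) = 110.78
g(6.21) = 339.87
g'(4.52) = 80.36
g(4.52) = 178.35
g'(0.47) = 7.46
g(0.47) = 0.52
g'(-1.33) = -24.94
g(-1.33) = 16.25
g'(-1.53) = -28.54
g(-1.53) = 21.60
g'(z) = 18*z - 1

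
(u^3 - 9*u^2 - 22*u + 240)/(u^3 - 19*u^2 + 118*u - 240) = (u + 5)/(u - 5)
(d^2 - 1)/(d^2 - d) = (d + 1)/d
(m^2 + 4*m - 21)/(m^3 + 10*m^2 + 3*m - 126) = 1/(m + 6)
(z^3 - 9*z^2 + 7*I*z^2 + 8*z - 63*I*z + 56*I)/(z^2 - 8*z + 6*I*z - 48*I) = (z^2 + z*(-1 + 7*I) - 7*I)/(z + 6*I)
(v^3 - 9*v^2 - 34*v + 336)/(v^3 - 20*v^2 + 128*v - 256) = (v^2 - v - 42)/(v^2 - 12*v + 32)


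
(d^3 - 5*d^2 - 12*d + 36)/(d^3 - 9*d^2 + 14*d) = (d^2 - 3*d - 18)/(d*(d - 7))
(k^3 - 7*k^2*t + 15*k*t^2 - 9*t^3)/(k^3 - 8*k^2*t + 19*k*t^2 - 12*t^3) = (-k + 3*t)/(-k + 4*t)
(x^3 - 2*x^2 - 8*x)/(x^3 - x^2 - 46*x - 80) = x*(x - 4)/(x^2 - 3*x - 40)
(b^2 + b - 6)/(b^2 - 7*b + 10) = (b + 3)/(b - 5)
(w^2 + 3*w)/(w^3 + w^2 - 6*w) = 1/(w - 2)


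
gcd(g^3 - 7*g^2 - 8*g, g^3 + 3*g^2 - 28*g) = g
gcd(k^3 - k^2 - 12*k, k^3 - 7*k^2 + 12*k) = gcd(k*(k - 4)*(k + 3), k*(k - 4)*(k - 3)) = k^2 - 4*k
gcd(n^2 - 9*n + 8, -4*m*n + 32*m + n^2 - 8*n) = n - 8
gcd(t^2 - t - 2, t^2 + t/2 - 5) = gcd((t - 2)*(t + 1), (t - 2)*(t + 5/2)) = t - 2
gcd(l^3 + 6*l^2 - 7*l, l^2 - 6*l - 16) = 1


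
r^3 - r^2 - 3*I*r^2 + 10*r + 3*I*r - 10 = (r - 1)*(r - 5*I)*(r + 2*I)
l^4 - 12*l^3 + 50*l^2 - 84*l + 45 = (l - 5)*(l - 3)^2*(l - 1)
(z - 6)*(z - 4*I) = z^2 - 6*z - 4*I*z + 24*I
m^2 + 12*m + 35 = (m + 5)*(m + 7)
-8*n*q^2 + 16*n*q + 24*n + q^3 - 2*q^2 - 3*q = (-8*n + q)*(q - 3)*(q + 1)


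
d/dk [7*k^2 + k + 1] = 14*k + 1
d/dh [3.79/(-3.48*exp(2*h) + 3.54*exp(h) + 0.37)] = (26.3784*exp(h) - 13.4166)*exp(h)/(-3.48*exp(2*h) + 3.54*exp(h) + 0.37)^2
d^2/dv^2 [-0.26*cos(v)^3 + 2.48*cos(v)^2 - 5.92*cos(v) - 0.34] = 6.115*cos(v) - 4.96*cos(2*v) + 0.585*cos(3*v)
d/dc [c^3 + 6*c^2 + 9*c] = 3*c^2 + 12*c + 9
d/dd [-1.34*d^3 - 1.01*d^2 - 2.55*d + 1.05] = -4.02*d^2 - 2.02*d - 2.55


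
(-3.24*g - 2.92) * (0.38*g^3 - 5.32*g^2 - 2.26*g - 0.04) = -1.2312*g^4 + 16.1272*g^3 + 22.8568*g^2 + 6.7288*g + 0.1168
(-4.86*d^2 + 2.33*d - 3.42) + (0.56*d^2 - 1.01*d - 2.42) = -4.3*d^2 + 1.32*d - 5.84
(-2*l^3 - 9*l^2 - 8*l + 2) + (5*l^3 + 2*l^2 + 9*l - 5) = 3*l^3 - 7*l^2 + l - 3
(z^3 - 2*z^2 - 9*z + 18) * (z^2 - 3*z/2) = z^5 - 7*z^4/2 - 6*z^3 + 63*z^2/2 - 27*z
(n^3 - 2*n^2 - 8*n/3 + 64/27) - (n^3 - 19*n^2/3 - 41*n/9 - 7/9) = 13*n^2/3 + 17*n/9 + 85/27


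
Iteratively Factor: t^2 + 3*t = (t + 3)*(t)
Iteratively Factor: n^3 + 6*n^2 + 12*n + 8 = (n + 2)*(n^2 + 4*n + 4) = (n + 2)^2*(n + 2)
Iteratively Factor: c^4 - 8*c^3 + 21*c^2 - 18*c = (c - 3)*(c^3 - 5*c^2 + 6*c) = (c - 3)^2*(c^2 - 2*c) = c*(c - 3)^2*(c - 2)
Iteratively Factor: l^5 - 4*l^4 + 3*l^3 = (l)*(l^4 - 4*l^3 + 3*l^2) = l*(l - 3)*(l^3 - l^2) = l^2*(l - 3)*(l^2 - l) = l^2*(l - 3)*(l - 1)*(l)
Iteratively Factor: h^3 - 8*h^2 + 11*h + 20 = (h - 4)*(h^2 - 4*h - 5) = (h - 4)*(h + 1)*(h - 5)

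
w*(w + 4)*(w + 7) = w^3 + 11*w^2 + 28*w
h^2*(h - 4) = h^3 - 4*h^2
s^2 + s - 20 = (s - 4)*(s + 5)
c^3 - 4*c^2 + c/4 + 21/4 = (c - 7/2)*(c - 3/2)*(c + 1)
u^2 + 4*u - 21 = (u - 3)*(u + 7)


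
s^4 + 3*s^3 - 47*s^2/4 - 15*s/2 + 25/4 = (s - 5/2)*(s - 1/2)*(s + 1)*(s + 5)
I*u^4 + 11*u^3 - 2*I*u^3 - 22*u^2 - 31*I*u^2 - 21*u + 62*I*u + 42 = (u - 2)*(u - 7*I)*(u - 3*I)*(I*u + 1)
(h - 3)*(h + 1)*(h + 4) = h^3 + 2*h^2 - 11*h - 12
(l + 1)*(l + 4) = l^2 + 5*l + 4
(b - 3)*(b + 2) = b^2 - b - 6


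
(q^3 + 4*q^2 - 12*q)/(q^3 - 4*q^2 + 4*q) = (q + 6)/(q - 2)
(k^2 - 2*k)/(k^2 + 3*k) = (k - 2)/(k + 3)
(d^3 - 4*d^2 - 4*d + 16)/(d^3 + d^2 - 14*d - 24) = (d - 2)/(d + 3)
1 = 1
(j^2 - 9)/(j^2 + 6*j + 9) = (j - 3)/(j + 3)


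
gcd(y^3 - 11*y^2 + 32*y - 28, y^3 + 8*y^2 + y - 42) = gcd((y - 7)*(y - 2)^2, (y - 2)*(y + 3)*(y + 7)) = y - 2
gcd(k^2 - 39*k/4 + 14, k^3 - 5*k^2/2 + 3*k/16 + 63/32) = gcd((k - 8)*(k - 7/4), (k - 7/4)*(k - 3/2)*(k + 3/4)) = k - 7/4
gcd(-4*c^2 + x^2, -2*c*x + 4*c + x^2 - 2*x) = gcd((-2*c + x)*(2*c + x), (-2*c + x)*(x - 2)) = -2*c + x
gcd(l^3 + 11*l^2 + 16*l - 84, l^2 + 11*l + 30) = l + 6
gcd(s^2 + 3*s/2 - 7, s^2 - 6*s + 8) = s - 2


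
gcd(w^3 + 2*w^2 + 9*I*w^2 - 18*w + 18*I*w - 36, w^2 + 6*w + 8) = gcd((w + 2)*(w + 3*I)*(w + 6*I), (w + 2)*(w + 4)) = w + 2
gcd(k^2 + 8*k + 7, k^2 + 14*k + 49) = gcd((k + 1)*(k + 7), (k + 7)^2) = k + 7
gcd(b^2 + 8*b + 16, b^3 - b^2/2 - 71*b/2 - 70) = b + 4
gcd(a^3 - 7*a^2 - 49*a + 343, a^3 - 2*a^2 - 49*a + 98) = a^2 - 49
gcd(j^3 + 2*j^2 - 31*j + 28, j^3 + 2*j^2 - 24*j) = j - 4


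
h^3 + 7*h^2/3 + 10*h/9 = h*(h + 2/3)*(h + 5/3)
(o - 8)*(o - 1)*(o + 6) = o^3 - 3*o^2 - 46*o + 48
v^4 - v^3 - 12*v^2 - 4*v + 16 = (v - 4)*(v - 1)*(v + 2)^2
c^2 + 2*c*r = c*(c + 2*r)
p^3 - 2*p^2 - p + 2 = (p - 2)*(p - 1)*(p + 1)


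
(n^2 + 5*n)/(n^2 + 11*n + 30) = n/(n + 6)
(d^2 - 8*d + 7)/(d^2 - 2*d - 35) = (d - 1)/(d + 5)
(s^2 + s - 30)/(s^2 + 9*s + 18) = (s - 5)/(s + 3)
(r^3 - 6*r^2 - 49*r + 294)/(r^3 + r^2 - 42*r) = (r - 7)/r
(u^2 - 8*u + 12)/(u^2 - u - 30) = (u - 2)/(u + 5)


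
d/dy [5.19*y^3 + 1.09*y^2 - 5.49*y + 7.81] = 15.57*y^2 + 2.18*y - 5.49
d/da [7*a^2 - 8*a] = 14*a - 8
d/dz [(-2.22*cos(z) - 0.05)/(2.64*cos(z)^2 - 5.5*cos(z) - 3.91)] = (5.8608*sin(z)^2 - 0.263999999999999*cos(z) - 14.266)*sin(z)/(-2.64*cos(z)^2 + 5.5*cos(z) + 3.91)^2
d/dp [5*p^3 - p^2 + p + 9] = 15*p^2 - 2*p + 1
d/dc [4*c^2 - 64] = 8*c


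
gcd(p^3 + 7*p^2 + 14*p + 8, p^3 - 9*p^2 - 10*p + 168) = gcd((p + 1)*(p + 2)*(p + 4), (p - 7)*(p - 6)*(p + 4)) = p + 4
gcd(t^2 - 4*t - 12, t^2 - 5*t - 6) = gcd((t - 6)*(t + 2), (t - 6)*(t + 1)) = t - 6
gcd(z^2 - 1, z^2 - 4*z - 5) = z + 1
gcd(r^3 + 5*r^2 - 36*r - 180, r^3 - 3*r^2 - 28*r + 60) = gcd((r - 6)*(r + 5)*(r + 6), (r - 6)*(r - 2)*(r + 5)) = r^2 - r - 30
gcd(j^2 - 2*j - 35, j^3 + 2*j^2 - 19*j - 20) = j + 5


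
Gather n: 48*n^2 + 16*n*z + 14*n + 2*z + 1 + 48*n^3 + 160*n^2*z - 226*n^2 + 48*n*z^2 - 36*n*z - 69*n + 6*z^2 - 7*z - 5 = 48*n^3 + n^2*(160*z - 178) + n*(48*z^2 - 20*z - 55) + 6*z^2 - 5*z - 4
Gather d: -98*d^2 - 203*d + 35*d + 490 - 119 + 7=-98*d^2 - 168*d + 378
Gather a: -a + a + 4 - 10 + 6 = 0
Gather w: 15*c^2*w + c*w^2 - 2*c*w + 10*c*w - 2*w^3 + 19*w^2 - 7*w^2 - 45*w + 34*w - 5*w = -2*w^3 + w^2*(c + 12) + w*(15*c^2 + 8*c - 16)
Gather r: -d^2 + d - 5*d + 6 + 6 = -d^2 - 4*d + 12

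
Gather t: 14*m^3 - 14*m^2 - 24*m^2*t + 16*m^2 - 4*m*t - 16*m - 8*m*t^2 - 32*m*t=14*m^3 + 2*m^2 - 8*m*t^2 - 16*m + t*(-24*m^2 - 36*m)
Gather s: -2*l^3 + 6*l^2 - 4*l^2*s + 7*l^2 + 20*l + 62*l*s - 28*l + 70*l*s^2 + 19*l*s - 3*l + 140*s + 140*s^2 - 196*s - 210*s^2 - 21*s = -2*l^3 + 13*l^2 - 11*l + s^2*(70*l - 70) + s*(-4*l^2 + 81*l - 77)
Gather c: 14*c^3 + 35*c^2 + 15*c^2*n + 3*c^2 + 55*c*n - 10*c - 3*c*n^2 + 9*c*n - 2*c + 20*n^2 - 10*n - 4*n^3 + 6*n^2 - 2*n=14*c^3 + c^2*(15*n + 38) + c*(-3*n^2 + 64*n - 12) - 4*n^3 + 26*n^2 - 12*n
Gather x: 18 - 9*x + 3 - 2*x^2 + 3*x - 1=-2*x^2 - 6*x + 20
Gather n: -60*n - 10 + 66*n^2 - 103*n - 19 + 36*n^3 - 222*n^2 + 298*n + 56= 36*n^3 - 156*n^2 + 135*n + 27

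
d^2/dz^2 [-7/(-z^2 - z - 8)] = 14*(-z^2 - z + (2*z + 1)^2 - 8)/(z^2 + z + 8)^3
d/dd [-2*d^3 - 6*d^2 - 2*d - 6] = -6*d^2 - 12*d - 2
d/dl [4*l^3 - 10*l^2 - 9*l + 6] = 12*l^2 - 20*l - 9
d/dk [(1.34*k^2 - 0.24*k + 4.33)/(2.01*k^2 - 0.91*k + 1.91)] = (-0.737*k^2 - 12.2878*k + 3.4819)/(4.0401*k^4 - 3.6582*k^3 + 8.5063*k^2 - 3.4762*k + 3.6481)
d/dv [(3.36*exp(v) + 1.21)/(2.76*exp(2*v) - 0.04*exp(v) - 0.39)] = (-(3.36*exp(v) + 1.21)*(5.52*exp(v) - 0.04) + 9.2736*exp(2*v) - 0.1344*exp(v) - 1.3104)*exp(v)/(-2.76*exp(2*v) + 0.04*exp(v) + 0.39)^2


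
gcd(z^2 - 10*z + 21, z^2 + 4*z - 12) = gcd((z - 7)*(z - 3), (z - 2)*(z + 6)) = 1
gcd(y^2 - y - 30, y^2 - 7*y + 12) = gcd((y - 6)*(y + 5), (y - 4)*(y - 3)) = 1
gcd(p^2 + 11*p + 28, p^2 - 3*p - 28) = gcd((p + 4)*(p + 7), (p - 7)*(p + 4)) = p + 4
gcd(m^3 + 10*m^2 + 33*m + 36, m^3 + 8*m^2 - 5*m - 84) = m + 4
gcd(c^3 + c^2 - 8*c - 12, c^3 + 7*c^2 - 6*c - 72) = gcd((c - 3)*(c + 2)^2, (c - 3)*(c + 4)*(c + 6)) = c - 3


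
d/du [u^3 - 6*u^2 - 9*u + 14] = 3*u^2 - 12*u - 9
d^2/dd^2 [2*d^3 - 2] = 12*d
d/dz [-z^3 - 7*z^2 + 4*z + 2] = -3*z^2 - 14*z + 4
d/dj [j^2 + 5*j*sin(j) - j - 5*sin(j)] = 5*j*cos(j) + 2*j - 5*sqrt(2)*cos(j + pi/4) - 1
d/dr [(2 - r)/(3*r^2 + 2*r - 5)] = (3*r^2 - 12*r + 1)/(9*r^4 + 12*r^3 - 26*r^2 - 20*r + 25)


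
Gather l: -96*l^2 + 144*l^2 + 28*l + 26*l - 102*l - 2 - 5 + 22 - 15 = 48*l^2 - 48*l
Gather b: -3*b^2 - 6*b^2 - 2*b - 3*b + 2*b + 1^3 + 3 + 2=-9*b^2 - 3*b + 6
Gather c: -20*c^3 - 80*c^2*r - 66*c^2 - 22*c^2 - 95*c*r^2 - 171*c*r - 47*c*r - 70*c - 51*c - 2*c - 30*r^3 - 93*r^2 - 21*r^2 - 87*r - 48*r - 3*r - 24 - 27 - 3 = -20*c^3 + c^2*(-80*r - 88) + c*(-95*r^2 - 218*r - 123) - 30*r^3 - 114*r^2 - 138*r - 54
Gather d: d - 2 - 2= d - 4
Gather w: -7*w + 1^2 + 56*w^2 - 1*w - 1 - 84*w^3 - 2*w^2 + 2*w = -84*w^3 + 54*w^2 - 6*w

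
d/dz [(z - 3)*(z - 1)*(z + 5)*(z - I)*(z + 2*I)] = 5*z^4 + 4*z^3*(1 + I) + 3*z^2*(-15 + I) + 34*z*(1 - I) - 34 + 15*I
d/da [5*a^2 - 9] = 10*a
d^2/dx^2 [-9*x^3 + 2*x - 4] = -54*x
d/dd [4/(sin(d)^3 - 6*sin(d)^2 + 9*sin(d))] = 12*(1 - sin(d))*cos(d)/((sin(d) - 3)^3*sin(d)^2)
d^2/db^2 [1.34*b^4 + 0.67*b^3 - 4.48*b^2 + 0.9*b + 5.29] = 16.08*b^2 + 4.02*b - 8.96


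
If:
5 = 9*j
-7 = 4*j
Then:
No Solution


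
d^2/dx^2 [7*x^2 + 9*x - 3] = 14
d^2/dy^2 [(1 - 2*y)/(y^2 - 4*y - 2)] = 2*(4*(y - 2)^2*(2*y - 1) + 3*(2*y - 3)*(-y^2 + 4*y + 2))/(-y^2 + 4*y + 2)^3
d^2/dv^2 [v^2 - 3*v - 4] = 2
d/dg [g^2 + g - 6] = 2*g + 1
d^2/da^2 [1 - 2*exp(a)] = -2*exp(a)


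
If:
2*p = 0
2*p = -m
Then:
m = 0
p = 0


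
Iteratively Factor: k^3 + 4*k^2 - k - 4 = (k - 1)*(k^2 + 5*k + 4) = (k - 1)*(k + 4)*(k + 1)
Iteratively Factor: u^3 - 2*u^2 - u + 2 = (u + 1)*(u^2 - 3*u + 2) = (u - 1)*(u + 1)*(u - 2)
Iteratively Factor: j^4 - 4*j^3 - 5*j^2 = (j)*(j^3 - 4*j^2 - 5*j) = j*(j - 5)*(j^2 + j) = j*(j - 5)*(j + 1)*(j)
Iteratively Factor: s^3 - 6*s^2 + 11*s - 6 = (s - 3)*(s^2 - 3*s + 2) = (s - 3)*(s - 2)*(s - 1)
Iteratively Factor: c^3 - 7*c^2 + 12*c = (c - 3)*(c^2 - 4*c) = c*(c - 3)*(c - 4)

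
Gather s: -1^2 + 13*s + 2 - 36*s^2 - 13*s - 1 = -36*s^2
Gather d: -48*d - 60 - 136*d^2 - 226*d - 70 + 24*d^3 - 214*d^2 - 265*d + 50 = 24*d^3 - 350*d^2 - 539*d - 80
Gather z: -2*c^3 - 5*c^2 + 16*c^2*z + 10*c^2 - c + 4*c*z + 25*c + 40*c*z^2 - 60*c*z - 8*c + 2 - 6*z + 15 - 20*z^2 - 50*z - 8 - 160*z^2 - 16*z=-2*c^3 + 5*c^2 + 16*c + z^2*(40*c - 180) + z*(16*c^2 - 56*c - 72) + 9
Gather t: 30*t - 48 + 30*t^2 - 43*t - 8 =30*t^2 - 13*t - 56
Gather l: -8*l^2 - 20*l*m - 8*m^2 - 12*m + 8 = -8*l^2 - 20*l*m - 8*m^2 - 12*m + 8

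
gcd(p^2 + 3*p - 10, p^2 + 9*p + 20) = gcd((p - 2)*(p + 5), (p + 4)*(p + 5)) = p + 5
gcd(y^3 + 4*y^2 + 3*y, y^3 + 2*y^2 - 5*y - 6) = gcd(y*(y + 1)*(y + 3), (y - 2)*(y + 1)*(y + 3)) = y^2 + 4*y + 3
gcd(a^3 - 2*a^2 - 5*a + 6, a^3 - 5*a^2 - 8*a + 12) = a^2 + a - 2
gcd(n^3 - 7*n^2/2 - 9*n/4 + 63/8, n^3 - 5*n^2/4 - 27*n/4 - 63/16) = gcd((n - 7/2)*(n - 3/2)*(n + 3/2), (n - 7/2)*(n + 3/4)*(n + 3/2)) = n^2 - 2*n - 21/4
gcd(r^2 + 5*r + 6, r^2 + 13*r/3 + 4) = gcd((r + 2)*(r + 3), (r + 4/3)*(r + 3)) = r + 3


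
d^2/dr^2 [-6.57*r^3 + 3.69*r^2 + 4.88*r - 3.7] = 7.38 - 39.42*r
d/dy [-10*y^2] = -20*y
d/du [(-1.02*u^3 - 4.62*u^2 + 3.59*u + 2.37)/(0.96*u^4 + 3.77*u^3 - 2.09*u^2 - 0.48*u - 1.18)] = (0.9792*u^6 + 8.8704*u^5 + 9.21*u^4 - 35.1902*u^3 - 13.4732*u^2 + 20.8098*u - 3.0986)/(0.9216*u^8 + 7.2384*u^7 + 10.2001*u^6 - 16.6802*u^5 - 1.5167*u^4 - 6.8908*u^3 + 5.1628*u^2 + 1.1328*u + 1.3924)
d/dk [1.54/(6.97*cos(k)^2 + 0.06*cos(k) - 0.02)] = (21.4676*cos(k) + 0.0924)*sin(k)/(6.97*cos(k)^2 + 0.06*cos(k) - 0.02)^2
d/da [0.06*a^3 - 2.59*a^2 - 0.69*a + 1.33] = 0.18*a^2 - 5.18*a - 0.69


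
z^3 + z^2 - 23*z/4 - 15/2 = (z - 5/2)*(z + 3/2)*(z + 2)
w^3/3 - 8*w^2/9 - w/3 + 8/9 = (w/3 + 1/3)*(w - 8/3)*(w - 1)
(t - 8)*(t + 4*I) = t^2 - 8*t + 4*I*t - 32*I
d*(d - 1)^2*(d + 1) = d^4 - d^3 - d^2 + d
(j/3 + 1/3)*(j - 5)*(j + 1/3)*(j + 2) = j^4/3 - 5*j^3/9 - 41*j^2/9 - 43*j/9 - 10/9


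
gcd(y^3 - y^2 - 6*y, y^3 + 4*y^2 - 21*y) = y^2 - 3*y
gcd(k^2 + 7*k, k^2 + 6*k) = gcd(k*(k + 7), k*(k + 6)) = k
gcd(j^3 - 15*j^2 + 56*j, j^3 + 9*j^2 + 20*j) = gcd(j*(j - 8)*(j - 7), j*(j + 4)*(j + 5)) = j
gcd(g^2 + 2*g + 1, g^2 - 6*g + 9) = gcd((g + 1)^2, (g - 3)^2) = 1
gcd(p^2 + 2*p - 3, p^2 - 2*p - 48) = 1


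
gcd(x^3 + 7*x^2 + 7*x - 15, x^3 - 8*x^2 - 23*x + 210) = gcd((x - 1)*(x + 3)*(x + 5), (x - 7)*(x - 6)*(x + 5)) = x + 5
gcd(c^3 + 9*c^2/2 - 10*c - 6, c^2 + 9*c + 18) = c + 6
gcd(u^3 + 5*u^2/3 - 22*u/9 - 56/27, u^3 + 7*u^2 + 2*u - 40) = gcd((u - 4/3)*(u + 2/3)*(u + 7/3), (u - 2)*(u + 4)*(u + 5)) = 1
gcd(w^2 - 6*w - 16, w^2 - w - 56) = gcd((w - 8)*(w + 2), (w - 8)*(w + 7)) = w - 8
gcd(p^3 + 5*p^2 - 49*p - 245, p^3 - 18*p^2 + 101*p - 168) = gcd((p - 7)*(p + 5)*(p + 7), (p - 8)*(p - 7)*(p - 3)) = p - 7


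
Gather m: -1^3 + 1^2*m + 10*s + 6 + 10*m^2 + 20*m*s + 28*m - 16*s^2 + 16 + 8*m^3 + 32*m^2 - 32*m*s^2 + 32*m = 8*m^3 + 42*m^2 + m*(-32*s^2 + 20*s + 61) - 16*s^2 + 10*s + 21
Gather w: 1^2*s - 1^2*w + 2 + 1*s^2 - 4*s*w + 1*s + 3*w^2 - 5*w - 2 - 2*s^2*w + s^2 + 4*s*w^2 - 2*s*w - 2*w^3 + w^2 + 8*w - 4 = 2*s^2 + 2*s - 2*w^3 + w^2*(4*s + 4) + w*(-2*s^2 - 6*s + 2) - 4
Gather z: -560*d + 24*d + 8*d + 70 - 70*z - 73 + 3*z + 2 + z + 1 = -528*d - 66*z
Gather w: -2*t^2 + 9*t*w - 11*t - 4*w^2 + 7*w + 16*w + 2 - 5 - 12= -2*t^2 - 11*t - 4*w^2 + w*(9*t + 23) - 15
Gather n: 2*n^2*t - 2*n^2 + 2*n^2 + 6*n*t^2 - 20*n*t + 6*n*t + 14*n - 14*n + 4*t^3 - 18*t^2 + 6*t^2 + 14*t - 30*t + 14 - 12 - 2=2*n^2*t + n*(6*t^2 - 14*t) + 4*t^3 - 12*t^2 - 16*t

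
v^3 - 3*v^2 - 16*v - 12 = (v - 6)*(v + 1)*(v + 2)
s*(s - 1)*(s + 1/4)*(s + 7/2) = s^4 + 11*s^3/4 - 23*s^2/8 - 7*s/8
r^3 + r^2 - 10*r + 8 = (r - 2)*(r - 1)*(r + 4)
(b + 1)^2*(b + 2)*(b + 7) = b^4 + 11*b^3 + 33*b^2 + 37*b + 14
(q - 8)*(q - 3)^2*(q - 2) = q^4 - 16*q^3 + 85*q^2 - 186*q + 144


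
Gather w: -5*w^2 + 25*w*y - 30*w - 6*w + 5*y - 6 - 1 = -5*w^2 + w*(25*y - 36) + 5*y - 7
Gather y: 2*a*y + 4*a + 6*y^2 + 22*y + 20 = 4*a + 6*y^2 + y*(2*a + 22) + 20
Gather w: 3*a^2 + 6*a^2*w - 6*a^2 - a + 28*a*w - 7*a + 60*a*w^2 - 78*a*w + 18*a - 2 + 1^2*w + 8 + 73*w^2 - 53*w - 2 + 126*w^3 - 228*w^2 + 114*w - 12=-3*a^2 + 10*a + 126*w^3 + w^2*(60*a - 155) + w*(6*a^2 - 50*a + 62) - 8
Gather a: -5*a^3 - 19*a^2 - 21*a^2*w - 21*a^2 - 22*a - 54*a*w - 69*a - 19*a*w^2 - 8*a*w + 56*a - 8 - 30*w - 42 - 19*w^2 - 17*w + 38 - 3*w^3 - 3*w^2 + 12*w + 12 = -5*a^3 + a^2*(-21*w - 40) + a*(-19*w^2 - 62*w - 35) - 3*w^3 - 22*w^2 - 35*w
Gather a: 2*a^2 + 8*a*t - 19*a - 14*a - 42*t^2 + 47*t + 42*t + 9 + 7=2*a^2 + a*(8*t - 33) - 42*t^2 + 89*t + 16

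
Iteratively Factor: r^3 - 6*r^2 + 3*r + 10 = (r - 5)*(r^2 - r - 2) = (r - 5)*(r - 2)*(r + 1)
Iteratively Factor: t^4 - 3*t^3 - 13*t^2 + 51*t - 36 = (t - 1)*(t^3 - 2*t^2 - 15*t + 36) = (t - 3)*(t - 1)*(t^2 + t - 12) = (t - 3)*(t - 1)*(t + 4)*(t - 3)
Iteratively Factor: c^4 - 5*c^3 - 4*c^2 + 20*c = (c - 5)*(c^3 - 4*c) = c*(c - 5)*(c^2 - 4) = c*(c - 5)*(c + 2)*(c - 2)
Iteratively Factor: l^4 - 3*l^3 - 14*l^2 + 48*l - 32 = (l + 4)*(l^3 - 7*l^2 + 14*l - 8) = (l - 2)*(l + 4)*(l^2 - 5*l + 4) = (l - 4)*(l - 2)*(l + 4)*(l - 1)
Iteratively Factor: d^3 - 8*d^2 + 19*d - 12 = (d - 3)*(d^2 - 5*d + 4) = (d - 4)*(d - 3)*(d - 1)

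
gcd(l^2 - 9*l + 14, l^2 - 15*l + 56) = l - 7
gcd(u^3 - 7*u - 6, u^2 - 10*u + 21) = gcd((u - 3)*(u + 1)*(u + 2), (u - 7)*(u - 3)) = u - 3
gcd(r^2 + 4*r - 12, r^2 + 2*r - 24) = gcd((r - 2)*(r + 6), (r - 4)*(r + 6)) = r + 6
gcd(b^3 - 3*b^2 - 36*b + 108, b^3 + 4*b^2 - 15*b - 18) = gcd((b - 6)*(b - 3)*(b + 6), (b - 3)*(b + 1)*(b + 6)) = b^2 + 3*b - 18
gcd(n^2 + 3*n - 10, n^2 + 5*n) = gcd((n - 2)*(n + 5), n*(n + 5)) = n + 5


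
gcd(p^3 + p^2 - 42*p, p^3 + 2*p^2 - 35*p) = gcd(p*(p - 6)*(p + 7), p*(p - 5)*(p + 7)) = p^2 + 7*p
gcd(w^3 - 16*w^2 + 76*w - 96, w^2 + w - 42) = w - 6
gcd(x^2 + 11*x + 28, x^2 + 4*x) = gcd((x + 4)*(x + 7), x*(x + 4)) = x + 4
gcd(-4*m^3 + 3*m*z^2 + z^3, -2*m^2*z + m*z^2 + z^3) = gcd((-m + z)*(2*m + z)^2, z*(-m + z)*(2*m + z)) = -2*m^2 + m*z + z^2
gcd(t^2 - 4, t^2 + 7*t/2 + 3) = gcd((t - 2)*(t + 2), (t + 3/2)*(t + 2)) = t + 2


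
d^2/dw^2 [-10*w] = 0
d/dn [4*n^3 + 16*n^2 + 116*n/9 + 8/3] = 12*n^2 + 32*n + 116/9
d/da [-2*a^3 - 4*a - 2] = -6*a^2 - 4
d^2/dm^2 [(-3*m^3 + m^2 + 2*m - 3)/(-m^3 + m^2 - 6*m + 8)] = 2*(2*m^6 - 60*m^5 + 186*m^4 + 8*m^3 - 441*m^2 + 642*m - 76)/(m^9 - 3*m^8 + 21*m^7 - 61*m^6 + 174*m^5 - 420*m^4 + 696*m^3 - 1056*m^2 + 1152*m - 512)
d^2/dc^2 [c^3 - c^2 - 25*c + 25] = 6*c - 2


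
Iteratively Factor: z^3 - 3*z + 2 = (z + 2)*(z^2 - 2*z + 1) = (z - 1)*(z + 2)*(z - 1)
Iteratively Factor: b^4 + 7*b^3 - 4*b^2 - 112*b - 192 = (b + 4)*(b^3 + 3*b^2 - 16*b - 48) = (b + 3)*(b + 4)*(b^2 - 16) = (b + 3)*(b + 4)^2*(b - 4)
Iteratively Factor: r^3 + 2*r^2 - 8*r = (r + 4)*(r^2 - 2*r) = (r - 2)*(r + 4)*(r)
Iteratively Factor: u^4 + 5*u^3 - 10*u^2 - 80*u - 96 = (u + 3)*(u^3 + 2*u^2 - 16*u - 32) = (u + 2)*(u + 3)*(u^2 - 16) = (u - 4)*(u + 2)*(u + 3)*(u + 4)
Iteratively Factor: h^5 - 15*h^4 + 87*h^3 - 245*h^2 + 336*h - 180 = (h - 3)*(h^4 - 12*h^3 + 51*h^2 - 92*h + 60) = (h - 3)*(h - 2)*(h^3 - 10*h^2 + 31*h - 30) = (h - 3)*(h - 2)^2*(h^2 - 8*h + 15) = (h - 5)*(h - 3)*(h - 2)^2*(h - 3)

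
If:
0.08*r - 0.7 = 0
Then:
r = 8.75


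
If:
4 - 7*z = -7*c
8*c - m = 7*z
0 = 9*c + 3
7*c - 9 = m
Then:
No Solution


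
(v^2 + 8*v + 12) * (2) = 2*v^2 + 16*v + 24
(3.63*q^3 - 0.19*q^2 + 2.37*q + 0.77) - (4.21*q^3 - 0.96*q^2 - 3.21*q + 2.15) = -0.58*q^3 + 0.77*q^2 + 5.58*q - 1.38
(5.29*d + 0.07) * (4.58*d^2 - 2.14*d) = 24.2282*d^3 - 11.0*d^2 - 0.1498*d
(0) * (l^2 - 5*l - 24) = 0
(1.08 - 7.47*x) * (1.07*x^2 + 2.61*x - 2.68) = -7.9929*x^3 - 18.3411*x^2 + 22.8384*x - 2.8944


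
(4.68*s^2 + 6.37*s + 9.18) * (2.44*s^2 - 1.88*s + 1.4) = 11.4192*s^4 + 6.7444*s^3 + 16.9756*s^2 - 8.3404*s + 12.852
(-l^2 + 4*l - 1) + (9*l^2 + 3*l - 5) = 8*l^2 + 7*l - 6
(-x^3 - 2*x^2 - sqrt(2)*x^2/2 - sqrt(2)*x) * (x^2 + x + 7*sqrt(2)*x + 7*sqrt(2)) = -x^5 - 15*sqrt(2)*x^4/2 - 3*x^4 - 45*sqrt(2)*x^3/2 - 9*x^3 - 15*sqrt(2)*x^2 - 21*x^2 - 14*x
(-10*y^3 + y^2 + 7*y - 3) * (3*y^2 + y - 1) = -30*y^5 - 7*y^4 + 32*y^3 - 3*y^2 - 10*y + 3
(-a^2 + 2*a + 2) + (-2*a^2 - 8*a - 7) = -3*a^2 - 6*a - 5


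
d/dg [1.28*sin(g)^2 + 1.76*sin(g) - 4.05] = (2.56*sin(g) + 1.76)*cos(g)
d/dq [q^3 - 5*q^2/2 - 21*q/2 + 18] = 3*q^2 - 5*q - 21/2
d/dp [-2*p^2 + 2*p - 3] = 2 - 4*p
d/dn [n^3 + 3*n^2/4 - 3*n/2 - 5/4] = 3*n^2 + 3*n/2 - 3/2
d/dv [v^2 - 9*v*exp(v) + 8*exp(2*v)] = -9*v*exp(v) + 2*v + 16*exp(2*v) - 9*exp(v)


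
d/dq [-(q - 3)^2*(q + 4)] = (-3*q - 5)*(q - 3)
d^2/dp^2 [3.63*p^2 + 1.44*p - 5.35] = 7.26000000000000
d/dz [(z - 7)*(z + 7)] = 2*z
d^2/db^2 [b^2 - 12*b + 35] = 2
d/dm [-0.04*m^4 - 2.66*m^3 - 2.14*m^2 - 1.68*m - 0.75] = -0.16*m^3 - 7.98*m^2 - 4.28*m - 1.68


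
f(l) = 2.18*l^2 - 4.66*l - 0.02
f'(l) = 4.36*l - 4.66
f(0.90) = -2.45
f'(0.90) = -0.74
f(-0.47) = 2.65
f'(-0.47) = -6.71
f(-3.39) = 40.83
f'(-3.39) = -19.44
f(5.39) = 38.20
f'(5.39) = 18.84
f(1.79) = -1.38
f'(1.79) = 3.14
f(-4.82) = 73.09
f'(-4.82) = -25.68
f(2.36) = 1.12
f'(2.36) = 5.63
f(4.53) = 23.61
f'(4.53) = 15.09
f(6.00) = 50.50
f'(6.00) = 21.50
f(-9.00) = 218.50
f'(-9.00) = -43.90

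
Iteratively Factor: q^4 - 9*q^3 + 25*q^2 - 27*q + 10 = (q - 5)*(q^3 - 4*q^2 + 5*q - 2) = (q - 5)*(q - 1)*(q^2 - 3*q + 2) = (q - 5)*(q - 1)^2*(q - 2)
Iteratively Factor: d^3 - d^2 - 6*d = (d - 3)*(d^2 + 2*d) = (d - 3)*(d + 2)*(d)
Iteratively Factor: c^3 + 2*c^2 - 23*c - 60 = (c - 5)*(c^2 + 7*c + 12) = (c - 5)*(c + 3)*(c + 4)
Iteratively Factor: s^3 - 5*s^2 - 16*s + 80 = (s - 5)*(s^2 - 16) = (s - 5)*(s + 4)*(s - 4)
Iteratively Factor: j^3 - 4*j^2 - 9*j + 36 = (j + 3)*(j^2 - 7*j + 12) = (j - 3)*(j + 3)*(j - 4)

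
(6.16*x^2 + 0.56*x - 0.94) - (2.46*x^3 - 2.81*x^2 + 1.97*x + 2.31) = -2.46*x^3 + 8.97*x^2 - 1.41*x - 3.25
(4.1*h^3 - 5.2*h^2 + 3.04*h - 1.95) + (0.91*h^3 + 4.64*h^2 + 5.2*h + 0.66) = 5.01*h^3 - 0.56*h^2 + 8.24*h - 1.29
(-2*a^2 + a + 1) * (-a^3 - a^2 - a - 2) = 2*a^5 + a^4 + 2*a^2 - 3*a - 2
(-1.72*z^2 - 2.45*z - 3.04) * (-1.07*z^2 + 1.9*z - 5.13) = 1.8404*z^4 - 0.6465*z^3 + 7.4214*z^2 + 6.7925*z + 15.5952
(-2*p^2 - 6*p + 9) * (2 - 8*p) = 16*p^3 + 44*p^2 - 84*p + 18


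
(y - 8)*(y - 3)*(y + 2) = y^3 - 9*y^2 + 2*y + 48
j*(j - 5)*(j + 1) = j^3 - 4*j^2 - 5*j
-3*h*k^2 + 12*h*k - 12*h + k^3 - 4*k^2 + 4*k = (-3*h + k)*(k - 2)^2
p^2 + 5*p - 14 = (p - 2)*(p + 7)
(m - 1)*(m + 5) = m^2 + 4*m - 5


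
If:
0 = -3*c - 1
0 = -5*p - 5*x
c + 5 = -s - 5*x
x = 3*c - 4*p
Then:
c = -1/3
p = -1/3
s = -19/3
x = 1/3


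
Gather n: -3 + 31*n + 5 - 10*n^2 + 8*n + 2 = -10*n^2 + 39*n + 4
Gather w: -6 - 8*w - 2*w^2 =-2*w^2 - 8*w - 6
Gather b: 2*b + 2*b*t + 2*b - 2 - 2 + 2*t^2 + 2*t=b*(2*t + 4) + 2*t^2 + 2*t - 4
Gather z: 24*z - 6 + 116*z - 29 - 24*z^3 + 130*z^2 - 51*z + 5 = -24*z^3 + 130*z^2 + 89*z - 30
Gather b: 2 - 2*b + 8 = 10 - 2*b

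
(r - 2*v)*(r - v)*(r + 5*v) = r^3 + 2*r^2*v - 13*r*v^2 + 10*v^3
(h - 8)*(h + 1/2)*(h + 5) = h^3 - 5*h^2/2 - 83*h/2 - 20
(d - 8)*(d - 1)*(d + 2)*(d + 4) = d^4 - 3*d^3 - 38*d^2 - 24*d + 64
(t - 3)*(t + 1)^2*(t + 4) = t^4 + 3*t^3 - 9*t^2 - 23*t - 12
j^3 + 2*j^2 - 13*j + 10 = (j - 2)*(j - 1)*(j + 5)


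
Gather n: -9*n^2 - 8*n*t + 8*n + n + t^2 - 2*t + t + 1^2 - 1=-9*n^2 + n*(9 - 8*t) + t^2 - t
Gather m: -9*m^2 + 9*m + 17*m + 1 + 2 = -9*m^2 + 26*m + 3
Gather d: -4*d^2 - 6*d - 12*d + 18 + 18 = -4*d^2 - 18*d + 36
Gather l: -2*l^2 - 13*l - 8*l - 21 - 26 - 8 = -2*l^2 - 21*l - 55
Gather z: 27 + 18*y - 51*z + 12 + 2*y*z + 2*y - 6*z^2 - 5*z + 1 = 20*y - 6*z^2 + z*(2*y - 56) + 40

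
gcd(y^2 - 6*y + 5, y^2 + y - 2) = y - 1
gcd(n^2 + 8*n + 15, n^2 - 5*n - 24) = n + 3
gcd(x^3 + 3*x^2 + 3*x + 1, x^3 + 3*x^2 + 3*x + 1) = x^3 + 3*x^2 + 3*x + 1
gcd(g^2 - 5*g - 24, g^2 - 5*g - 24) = g^2 - 5*g - 24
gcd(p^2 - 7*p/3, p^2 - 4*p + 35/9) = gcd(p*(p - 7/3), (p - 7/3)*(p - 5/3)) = p - 7/3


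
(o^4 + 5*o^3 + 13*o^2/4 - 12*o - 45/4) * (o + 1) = o^5 + 6*o^4 + 33*o^3/4 - 35*o^2/4 - 93*o/4 - 45/4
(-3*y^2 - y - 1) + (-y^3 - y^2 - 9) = -y^3 - 4*y^2 - y - 10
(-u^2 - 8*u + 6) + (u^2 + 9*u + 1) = u + 7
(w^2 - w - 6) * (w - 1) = w^3 - 2*w^2 - 5*w + 6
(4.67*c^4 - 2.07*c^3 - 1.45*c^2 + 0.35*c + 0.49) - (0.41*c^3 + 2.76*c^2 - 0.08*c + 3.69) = 4.67*c^4 - 2.48*c^3 - 4.21*c^2 + 0.43*c - 3.2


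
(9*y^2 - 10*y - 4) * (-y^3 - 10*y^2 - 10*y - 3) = -9*y^5 - 80*y^4 + 14*y^3 + 113*y^2 + 70*y + 12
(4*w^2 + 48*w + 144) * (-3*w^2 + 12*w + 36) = -12*w^4 - 96*w^3 + 288*w^2 + 3456*w + 5184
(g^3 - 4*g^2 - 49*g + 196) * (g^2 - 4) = g^5 - 4*g^4 - 53*g^3 + 212*g^2 + 196*g - 784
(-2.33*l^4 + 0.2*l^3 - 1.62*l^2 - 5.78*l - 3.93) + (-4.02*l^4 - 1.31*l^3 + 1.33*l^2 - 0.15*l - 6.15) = -6.35*l^4 - 1.11*l^3 - 0.29*l^2 - 5.93*l - 10.08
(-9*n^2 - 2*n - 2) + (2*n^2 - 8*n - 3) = -7*n^2 - 10*n - 5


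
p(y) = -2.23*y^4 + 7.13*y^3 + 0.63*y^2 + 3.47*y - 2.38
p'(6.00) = -1145.65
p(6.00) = -1308.88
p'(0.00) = 3.47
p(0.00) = -2.38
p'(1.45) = 23.08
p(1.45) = 15.86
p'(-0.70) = 16.13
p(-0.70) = -7.48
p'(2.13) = 17.00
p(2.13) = 30.87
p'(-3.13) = 482.61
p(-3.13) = -439.74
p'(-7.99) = 5908.88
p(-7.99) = -12715.27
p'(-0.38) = 6.57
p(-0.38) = -4.05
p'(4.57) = -395.40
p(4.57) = -265.53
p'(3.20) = -65.75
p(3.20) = 14.98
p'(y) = -8.92*y^3 + 21.39*y^2 + 1.26*y + 3.47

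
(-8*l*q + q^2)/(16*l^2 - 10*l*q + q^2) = q/(-2*l + q)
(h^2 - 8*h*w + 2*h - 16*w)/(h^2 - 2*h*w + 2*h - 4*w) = (-h + 8*w)/(-h + 2*w)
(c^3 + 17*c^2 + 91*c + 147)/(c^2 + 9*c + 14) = (c^2 + 10*c + 21)/(c + 2)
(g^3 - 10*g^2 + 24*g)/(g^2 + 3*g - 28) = g*(g - 6)/(g + 7)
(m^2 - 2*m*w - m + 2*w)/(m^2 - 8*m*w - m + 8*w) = (-m + 2*w)/(-m + 8*w)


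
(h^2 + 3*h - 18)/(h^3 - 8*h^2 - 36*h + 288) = (h - 3)/(h^2 - 14*h + 48)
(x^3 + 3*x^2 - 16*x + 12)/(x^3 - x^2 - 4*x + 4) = (x + 6)/(x + 2)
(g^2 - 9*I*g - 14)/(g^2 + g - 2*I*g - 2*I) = (g - 7*I)/(g + 1)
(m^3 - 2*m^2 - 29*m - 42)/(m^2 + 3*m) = m - 5 - 14/m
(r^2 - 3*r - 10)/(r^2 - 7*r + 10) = (r + 2)/(r - 2)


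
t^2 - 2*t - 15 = (t - 5)*(t + 3)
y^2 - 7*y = y*(y - 7)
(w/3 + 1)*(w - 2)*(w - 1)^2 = w^4/3 - w^3/3 - 7*w^2/3 + 13*w/3 - 2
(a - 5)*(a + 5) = a^2 - 25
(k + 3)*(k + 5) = k^2 + 8*k + 15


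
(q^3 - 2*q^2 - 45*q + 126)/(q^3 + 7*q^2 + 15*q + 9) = (q^3 - 2*q^2 - 45*q + 126)/(q^3 + 7*q^2 + 15*q + 9)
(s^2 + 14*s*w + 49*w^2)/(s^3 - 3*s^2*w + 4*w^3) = (s^2 + 14*s*w + 49*w^2)/(s^3 - 3*s^2*w + 4*w^3)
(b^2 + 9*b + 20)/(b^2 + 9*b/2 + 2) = 2*(b + 5)/(2*b + 1)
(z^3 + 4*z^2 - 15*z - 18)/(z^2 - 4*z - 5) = (z^2 + 3*z - 18)/(z - 5)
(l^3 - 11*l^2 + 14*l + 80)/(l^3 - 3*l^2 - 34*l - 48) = (l - 5)/(l + 3)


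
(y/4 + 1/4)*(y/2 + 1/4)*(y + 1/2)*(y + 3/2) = y^4/8 + 7*y^3/16 + 17*y^2/32 + 17*y/64 + 3/64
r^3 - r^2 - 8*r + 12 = (r - 2)^2*(r + 3)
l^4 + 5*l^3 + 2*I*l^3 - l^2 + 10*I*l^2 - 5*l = l*(l + 5)*(l + I)^2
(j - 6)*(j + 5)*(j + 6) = j^3 + 5*j^2 - 36*j - 180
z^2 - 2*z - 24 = (z - 6)*(z + 4)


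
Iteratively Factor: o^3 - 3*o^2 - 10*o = (o - 5)*(o^2 + 2*o) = o*(o - 5)*(o + 2)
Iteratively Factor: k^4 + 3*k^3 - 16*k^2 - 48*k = (k)*(k^3 + 3*k^2 - 16*k - 48) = k*(k + 4)*(k^2 - k - 12) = k*(k - 4)*(k + 4)*(k + 3)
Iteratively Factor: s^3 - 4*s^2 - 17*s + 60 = (s + 4)*(s^2 - 8*s + 15) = (s - 3)*(s + 4)*(s - 5)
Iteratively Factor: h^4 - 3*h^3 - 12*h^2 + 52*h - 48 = (h + 4)*(h^3 - 7*h^2 + 16*h - 12) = (h - 3)*(h + 4)*(h^2 - 4*h + 4) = (h - 3)*(h - 2)*(h + 4)*(h - 2)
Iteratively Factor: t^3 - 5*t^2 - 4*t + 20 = (t - 2)*(t^2 - 3*t - 10) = (t - 2)*(t + 2)*(t - 5)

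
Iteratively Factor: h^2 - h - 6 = (h + 2)*(h - 3)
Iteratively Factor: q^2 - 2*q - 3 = (q - 3)*(q + 1)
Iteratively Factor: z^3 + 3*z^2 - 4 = (z + 2)*(z^2 + z - 2) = (z + 2)^2*(z - 1)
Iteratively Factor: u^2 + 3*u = (u + 3)*(u)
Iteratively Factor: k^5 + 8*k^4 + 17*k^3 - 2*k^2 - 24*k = (k - 1)*(k^4 + 9*k^3 + 26*k^2 + 24*k) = k*(k - 1)*(k^3 + 9*k^2 + 26*k + 24) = k*(k - 1)*(k + 2)*(k^2 + 7*k + 12) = k*(k - 1)*(k + 2)*(k + 3)*(k + 4)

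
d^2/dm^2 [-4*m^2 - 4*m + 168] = -8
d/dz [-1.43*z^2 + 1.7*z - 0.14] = 1.7 - 2.86*z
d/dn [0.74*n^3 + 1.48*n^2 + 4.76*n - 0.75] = 2.22*n^2 + 2.96*n + 4.76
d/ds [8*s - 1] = 8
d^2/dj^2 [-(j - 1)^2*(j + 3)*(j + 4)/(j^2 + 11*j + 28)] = 2*(-j^3 - 21*j^2 - 147*j - 87)/(j^3 + 21*j^2 + 147*j + 343)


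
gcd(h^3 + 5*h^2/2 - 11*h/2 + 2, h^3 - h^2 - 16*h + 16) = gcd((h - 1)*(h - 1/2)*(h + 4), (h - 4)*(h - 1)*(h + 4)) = h^2 + 3*h - 4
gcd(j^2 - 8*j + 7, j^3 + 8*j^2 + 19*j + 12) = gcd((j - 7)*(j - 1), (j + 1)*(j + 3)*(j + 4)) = 1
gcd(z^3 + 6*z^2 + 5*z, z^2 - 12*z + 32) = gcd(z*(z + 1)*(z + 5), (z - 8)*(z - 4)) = 1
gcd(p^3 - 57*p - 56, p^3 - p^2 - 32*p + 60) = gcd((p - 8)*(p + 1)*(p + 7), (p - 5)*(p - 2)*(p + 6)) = 1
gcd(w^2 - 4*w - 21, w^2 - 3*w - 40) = 1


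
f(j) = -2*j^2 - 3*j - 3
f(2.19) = -19.16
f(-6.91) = -77.77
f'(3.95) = -18.80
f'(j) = -4*j - 3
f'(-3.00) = 9.00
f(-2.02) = -5.10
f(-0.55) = -1.96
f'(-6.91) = 24.64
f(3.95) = -46.06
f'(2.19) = -11.76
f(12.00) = -327.00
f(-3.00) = -12.00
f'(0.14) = -3.56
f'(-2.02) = 5.08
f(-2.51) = -8.07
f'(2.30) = -12.20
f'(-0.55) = -0.80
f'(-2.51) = 7.04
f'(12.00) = -51.00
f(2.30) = -20.48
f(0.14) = -3.46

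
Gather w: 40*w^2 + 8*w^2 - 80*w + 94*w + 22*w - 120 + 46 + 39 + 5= 48*w^2 + 36*w - 30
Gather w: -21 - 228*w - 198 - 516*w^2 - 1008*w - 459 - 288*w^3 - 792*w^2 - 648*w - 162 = -288*w^3 - 1308*w^2 - 1884*w - 840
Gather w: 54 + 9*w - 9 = 9*w + 45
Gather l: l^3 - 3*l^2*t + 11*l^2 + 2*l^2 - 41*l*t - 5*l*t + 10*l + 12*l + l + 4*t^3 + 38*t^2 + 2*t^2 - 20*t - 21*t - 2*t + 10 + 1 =l^3 + l^2*(13 - 3*t) + l*(23 - 46*t) + 4*t^3 + 40*t^2 - 43*t + 11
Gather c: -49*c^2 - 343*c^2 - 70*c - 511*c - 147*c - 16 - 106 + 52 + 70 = -392*c^2 - 728*c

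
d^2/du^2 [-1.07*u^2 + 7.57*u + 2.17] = -2.14000000000000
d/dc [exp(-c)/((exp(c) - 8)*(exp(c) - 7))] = (-3*exp(2*c) + 30*exp(c) - 56)*exp(-c)/(exp(4*c) - 30*exp(3*c) + 337*exp(2*c) - 1680*exp(c) + 3136)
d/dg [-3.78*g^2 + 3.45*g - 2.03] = 3.45 - 7.56*g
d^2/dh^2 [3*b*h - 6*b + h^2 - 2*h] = 2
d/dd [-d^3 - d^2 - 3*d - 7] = -3*d^2 - 2*d - 3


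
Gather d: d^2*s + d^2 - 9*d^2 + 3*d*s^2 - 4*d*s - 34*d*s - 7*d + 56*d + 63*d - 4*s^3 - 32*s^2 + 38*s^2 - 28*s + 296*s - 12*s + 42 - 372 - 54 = d^2*(s - 8) + d*(3*s^2 - 38*s + 112) - 4*s^3 + 6*s^2 + 256*s - 384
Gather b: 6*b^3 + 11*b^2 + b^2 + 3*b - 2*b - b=6*b^3 + 12*b^2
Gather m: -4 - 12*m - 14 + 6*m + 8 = -6*m - 10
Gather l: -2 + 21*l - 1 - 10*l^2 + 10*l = -10*l^2 + 31*l - 3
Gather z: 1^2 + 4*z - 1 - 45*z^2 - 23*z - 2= -45*z^2 - 19*z - 2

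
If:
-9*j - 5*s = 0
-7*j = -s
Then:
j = 0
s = 0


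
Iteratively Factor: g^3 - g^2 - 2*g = (g + 1)*(g^2 - 2*g) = g*(g + 1)*(g - 2)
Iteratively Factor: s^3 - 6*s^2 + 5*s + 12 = (s + 1)*(s^2 - 7*s + 12) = (s - 3)*(s + 1)*(s - 4)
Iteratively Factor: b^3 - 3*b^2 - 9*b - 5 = (b + 1)*(b^2 - 4*b - 5) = (b - 5)*(b + 1)*(b + 1)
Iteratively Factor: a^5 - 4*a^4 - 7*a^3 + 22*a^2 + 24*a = (a + 2)*(a^4 - 6*a^3 + 5*a^2 + 12*a) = (a - 4)*(a + 2)*(a^3 - 2*a^2 - 3*a) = a*(a - 4)*(a + 2)*(a^2 - 2*a - 3) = a*(a - 4)*(a + 1)*(a + 2)*(a - 3)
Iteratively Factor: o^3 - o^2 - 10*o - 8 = (o + 1)*(o^2 - 2*o - 8) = (o - 4)*(o + 1)*(o + 2)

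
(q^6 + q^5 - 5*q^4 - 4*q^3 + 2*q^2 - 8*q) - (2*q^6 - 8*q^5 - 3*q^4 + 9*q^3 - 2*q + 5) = -q^6 + 9*q^5 - 2*q^4 - 13*q^3 + 2*q^2 - 6*q - 5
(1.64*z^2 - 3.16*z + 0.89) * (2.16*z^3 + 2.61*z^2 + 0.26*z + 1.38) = 3.5424*z^5 - 2.5452*z^4 - 5.8988*z^3 + 3.7645*z^2 - 4.1294*z + 1.2282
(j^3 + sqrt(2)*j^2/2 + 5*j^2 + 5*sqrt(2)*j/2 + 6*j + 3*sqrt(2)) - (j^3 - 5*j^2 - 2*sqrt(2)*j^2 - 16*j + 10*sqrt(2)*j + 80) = 5*sqrt(2)*j^2/2 + 10*j^2 - 15*sqrt(2)*j/2 + 22*j - 80 + 3*sqrt(2)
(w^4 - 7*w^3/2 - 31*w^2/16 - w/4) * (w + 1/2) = w^5 - 3*w^4 - 59*w^3/16 - 39*w^2/32 - w/8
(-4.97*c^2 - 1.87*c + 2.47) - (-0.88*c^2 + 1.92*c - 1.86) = -4.09*c^2 - 3.79*c + 4.33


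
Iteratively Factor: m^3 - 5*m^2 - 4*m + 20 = (m + 2)*(m^2 - 7*m + 10) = (m - 5)*(m + 2)*(m - 2)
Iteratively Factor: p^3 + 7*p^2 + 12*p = (p + 3)*(p^2 + 4*p) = (p + 3)*(p + 4)*(p)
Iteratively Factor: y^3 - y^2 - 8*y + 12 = (y + 3)*(y^2 - 4*y + 4) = (y - 2)*(y + 3)*(y - 2)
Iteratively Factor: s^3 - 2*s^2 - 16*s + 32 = (s - 2)*(s^2 - 16) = (s - 2)*(s + 4)*(s - 4)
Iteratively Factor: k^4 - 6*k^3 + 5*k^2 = (k)*(k^3 - 6*k^2 + 5*k) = k^2*(k^2 - 6*k + 5) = k^2*(k - 1)*(k - 5)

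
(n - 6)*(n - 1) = n^2 - 7*n + 6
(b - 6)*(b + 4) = b^2 - 2*b - 24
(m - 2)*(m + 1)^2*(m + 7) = m^4 + 7*m^3 - 3*m^2 - 23*m - 14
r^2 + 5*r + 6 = (r + 2)*(r + 3)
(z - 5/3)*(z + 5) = z^2 + 10*z/3 - 25/3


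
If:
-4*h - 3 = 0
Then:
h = -3/4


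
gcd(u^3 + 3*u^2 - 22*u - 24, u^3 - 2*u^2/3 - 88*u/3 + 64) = u^2 + 2*u - 24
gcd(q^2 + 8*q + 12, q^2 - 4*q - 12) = q + 2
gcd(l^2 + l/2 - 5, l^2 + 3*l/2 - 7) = l - 2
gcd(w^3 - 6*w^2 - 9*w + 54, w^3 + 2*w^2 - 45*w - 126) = w + 3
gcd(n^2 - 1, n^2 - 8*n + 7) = n - 1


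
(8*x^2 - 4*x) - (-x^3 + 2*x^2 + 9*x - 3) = x^3 + 6*x^2 - 13*x + 3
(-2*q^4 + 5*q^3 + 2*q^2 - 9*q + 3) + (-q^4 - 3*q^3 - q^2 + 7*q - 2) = -3*q^4 + 2*q^3 + q^2 - 2*q + 1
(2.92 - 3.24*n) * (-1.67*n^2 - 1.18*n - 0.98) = 5.4108*n^3 - 1.0532*n^2 - 0.2704*n - 2.8616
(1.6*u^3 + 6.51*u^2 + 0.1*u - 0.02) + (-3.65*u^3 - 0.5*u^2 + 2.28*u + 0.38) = -2.05*u^3 + 6.01*u^2 + 2.38*u + 0.36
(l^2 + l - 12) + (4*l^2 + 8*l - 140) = 5*l^2 + 9*l - 152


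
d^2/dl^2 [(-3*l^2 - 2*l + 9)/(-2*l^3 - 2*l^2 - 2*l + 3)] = 6*(4*l^6 + 8*l^5 - 76*l^4 - 58*l^3 - 30*l^2 - 78*l - 17)/(8*l^9 + 24*l^8 + 48*l^7 + 20*l^6 - 24*l^5 - 84*l^4 - 10*l^3 + 18*l^2 + 54*l - 27)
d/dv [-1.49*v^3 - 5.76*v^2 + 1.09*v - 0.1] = -4.47*v^2 - 11.52*v + 1.09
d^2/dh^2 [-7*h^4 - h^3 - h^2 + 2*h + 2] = -84*h^2 - 6*h - 2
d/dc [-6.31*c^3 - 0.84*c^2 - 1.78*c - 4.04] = -18.93*c^2 - 1.68*c - 1.78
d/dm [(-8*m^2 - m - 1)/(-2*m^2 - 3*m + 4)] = (22*m^2 - 68*m - 7)/(4*m^4 + 12*m^3 - 7*m^2 - 24*m + 16)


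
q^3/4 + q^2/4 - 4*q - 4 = (q/4 + 1)*(q - 4)*(q + 1)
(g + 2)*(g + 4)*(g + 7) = g^3 + 13*g^2 + 50*g + 56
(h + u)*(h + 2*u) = h^2 + 3*h*u + 2*u^2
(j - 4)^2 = j^2 - 8*j + 16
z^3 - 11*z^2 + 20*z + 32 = (z - 8)*(z - 4)*(z + 1)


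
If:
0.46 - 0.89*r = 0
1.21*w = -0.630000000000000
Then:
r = 0.52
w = -0.52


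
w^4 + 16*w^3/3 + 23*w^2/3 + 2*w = w*(w + 1/3)*(w + 2)*(w + 3)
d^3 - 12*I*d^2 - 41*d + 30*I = (d - 6*I)*(d - 5*I)*(d - I)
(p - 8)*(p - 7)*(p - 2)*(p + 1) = p^4 - 16*p^3 + 69*p^2 - 26*p - 112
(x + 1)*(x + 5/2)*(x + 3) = x^3 + 13*x^2/2 + 13*x + 15/2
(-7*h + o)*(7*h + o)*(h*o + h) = -49*h^3*o - 49*h^3 + h*o^3 + h*o^2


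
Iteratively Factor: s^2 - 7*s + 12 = (s - 3)*(s - 4)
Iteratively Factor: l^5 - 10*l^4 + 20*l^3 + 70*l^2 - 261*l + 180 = (l + 3)*(l^4 - 13*l^3 + 59*l^2 - 107*l + 60) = (l - 1)*(l + 3)*(l^3 - 12*l^2 + 47*l - 60) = (l - 3)*(l - 1)*(l + 3)*(l^2 - 9*l + 20) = (l - 5)*(l - 3)*(l - 1)*(l + 3)*(l - 4)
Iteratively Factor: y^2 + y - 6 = (y + 3)*(y - 2)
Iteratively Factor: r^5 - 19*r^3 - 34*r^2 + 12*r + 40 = (r - 5)*(r^4 + 5*r^3 + 6*r^2 - 4*r - 8) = (r - 5)*(r + 2)*(r^3 + 3*r^2 - 4) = (r - 5)*(r + 2)^2*(r^2 + r - 2) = (r - 5)*(r - 1)*(r + 2)^2*(r + 2)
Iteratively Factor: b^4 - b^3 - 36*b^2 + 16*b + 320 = (b - 5)*(b^3 + 4*b^2 - 16*b - 64) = (b - 5)*(b - 4)*(b^2 + 8*b + 16) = (b - 5)*(b - 4)*(b + 4)*(b + 4)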